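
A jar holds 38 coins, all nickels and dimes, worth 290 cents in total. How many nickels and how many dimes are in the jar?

nickels: 18, dimes: 20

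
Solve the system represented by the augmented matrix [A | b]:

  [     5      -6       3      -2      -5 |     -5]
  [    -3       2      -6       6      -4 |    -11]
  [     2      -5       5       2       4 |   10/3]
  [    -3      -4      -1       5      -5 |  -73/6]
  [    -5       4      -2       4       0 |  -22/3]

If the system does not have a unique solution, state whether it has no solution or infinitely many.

x_1 = 0, x_2 = -1, x_3 = -4/3, x_4 = -3/2, x_5 = 2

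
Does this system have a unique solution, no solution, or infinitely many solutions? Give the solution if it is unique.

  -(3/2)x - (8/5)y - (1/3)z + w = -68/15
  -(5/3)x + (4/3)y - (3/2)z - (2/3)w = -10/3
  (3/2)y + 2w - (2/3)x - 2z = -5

Row-reduce:
R1 ← R1 / (-3/2).
R2 ← R2 + 5/3·R1.
R3 ← R3 + 2/3·R1.
R2 ← R2 / (28/9).
R1 ← R1 − 16/15·R2.
R3 ← R3 − 199/90·R2.
R3 ← R3 / (-5287/5040).
R1 ← R1 − 64/105·R3.
R2 ← R2 + 61/168·R3.
Rank is 3 with 4 unknowns, leaving w free.

infinitely many solutions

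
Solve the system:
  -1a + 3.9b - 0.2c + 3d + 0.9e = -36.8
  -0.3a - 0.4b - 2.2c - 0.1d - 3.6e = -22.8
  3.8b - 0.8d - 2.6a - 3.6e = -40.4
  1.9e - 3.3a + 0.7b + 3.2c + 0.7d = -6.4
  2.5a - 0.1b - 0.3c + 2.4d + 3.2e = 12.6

a = 6, b = -4, c = 4, d = -6, e = 4

Row-reduce the augmented matrix:
R1 ← R1 / (-1).
R2 ← R2 + 3/10·R1.
R3 ← R3 + 13/5·R1.
R4 ← R4 + 33/10·R1.
R5 ← R5 − 5/2·R1.
R2 ← R2 / (-157/100).
R1 ← R1 + 39/10·R2.
R3 ← R3 + 317/50·R2.
R4 ← R4 + 1217/100·R2.
R5 ← R5 − 193/20·R2.
R3 ← R3 / (7192/785).
R1 ← R1 − 866/157·R3.
R2 ← R2 − 214/157·R3.
R4 ← R4 − 16052/785·R3.
R5 ← R5 + 21907/1570·R3.
R4 ← R4 / (78511/8990).
R1 ← R1 − 8021/3596·R4.
R2 ← R2 − 4731/3596·R4.
R3 ← R3 + 3581/7192·R4.
R5 ← R5 + 229723/71920·R4.
R5 ← R5 / (-714443/785110).
R1 ← R1 − 79663/78511·R5.
R2 ← R2 + 6045/78511·R5.
R3 ← R3 − 115723/78511·R5.
R4 ← R4 − 65681/78511·R5.
Reading off the reduced rows gives a = 6, b = -4, c = 4, d = -6, e = 4.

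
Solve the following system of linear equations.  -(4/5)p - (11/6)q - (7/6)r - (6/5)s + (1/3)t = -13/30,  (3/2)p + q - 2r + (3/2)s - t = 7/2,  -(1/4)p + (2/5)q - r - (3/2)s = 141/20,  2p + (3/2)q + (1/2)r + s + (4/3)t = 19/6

Row-reduce:
R1 ← R1 / (-4/5).
R2 ← R2 − 3/2·R1.
R3 ← R3 + 1/4·R1.
R4 ← R4 − 2·R1.
R2 ← R2 / (-39/16).
R1 ← R1 − 55/24·R2.
R3 ← R3 − 467/480·R2.
R4 ← R4 + 37/12·R2.
R3 ← R3 / (-2699/1170).
R1 ← R1 + 290/117·R3.
R2 ← R2 − 67/39·R3.
R4 ← R4 − 337/117·R3.
R4 ← R4 / (-15275/5398).
R1 ← R1 − 6276/2699·R4.
R2 ← R2 + 4065/5398·R4.
R3 ← R3 − 3333/5398·R4.
Rank is 4 with 5 unknowns, leaving t free.

infinitely many solutions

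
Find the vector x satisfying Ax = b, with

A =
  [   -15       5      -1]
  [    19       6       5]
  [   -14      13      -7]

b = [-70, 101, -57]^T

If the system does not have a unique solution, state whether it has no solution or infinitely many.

x_1 = 5, x_2 = 1, x_3 = 0

Row-reduce the augmented matrix:
R1 ← R1 / (-15).
R2 ← R2 − 19·R1.
R3 ← R3 + 14·R1.
R2 ← R2 / (37/3).
R1 ← R1 + 1/3·R2.
R3 ← R3 − 25/3·R2.
R3 ← R3 / (-1589/185).
R1 ← R1 − 31/185·R3.
R2 ← R2 − 56/185·R3.
Reading off the reduced rows gives x_1 = 5, x_2 = 1, x_3 = 0.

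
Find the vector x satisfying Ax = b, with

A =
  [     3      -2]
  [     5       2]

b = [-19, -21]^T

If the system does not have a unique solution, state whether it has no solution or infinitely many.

x_1 = -5, x_2 = 2

Row-reduce the augmented matrix:
R1 ← R1 / (3).
R2 ← R2 − 5·R1.
R2 ← R2 / (16/3).
R1 ← R1 + 2/3·R2.
Reading off the reduced rows gives x_1 = -5, x_2 = 2.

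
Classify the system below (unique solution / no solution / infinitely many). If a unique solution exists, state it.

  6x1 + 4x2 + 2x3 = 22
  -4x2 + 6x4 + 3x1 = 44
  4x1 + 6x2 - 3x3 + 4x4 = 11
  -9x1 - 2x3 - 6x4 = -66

infinitely many solutions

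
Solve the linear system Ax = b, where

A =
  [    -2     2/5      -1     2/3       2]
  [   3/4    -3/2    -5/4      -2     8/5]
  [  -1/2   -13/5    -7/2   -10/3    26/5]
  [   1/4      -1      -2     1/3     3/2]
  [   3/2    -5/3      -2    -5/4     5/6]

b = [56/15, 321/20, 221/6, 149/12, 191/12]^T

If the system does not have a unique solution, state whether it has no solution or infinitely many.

no solution

Row-reduce:
R1 ← R1 / (-2).
R2 ← R2 − 3/4·R1.
R3 ← R3 + 1/2·R1.
R4 ← R4 − 1/4·R1.
R5 ← R5 − 3/2·R1.
R2 ← R2 / (-27/20).
R1 ← R1 + 1/5·R2.
R3 ← R3 + 27/10·R2.
R4 ← R4 + 19/20·R2.
R5 ← R5 + 41/30·R2.
Swap R3 and R4.
R3 ← R3 / (-53/54).
R1 ← R1 − 20/27·R3.
R2 ← R2 − 65/54·R3.
R5 ← R5 + 179/162·R3.
Swap R4 and R5.
R4 ← R4 / (-1591/1908).
R1 ← R1 − 62/53·R4.
R2 ← R2 − 1055/318·R4.
R3 ← R3 + 89/53·R4.
Row 5 reduces to 0 = 1, a contradiction. The system is inconsistent.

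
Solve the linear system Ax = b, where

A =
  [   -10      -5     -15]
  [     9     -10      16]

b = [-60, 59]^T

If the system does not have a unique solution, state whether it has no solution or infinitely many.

Row-reduce:
R1 ← R1 / (-10).
R2 ← R2 − 9·R1.
R2 ← R2 / (-29/2).
R1 ← R1 − 1/2·R2.
Rank is 2 with 3 unknowns, leaving x_3 free.

infinitely many solutions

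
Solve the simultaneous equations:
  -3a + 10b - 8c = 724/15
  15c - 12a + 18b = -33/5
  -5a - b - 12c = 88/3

Row-reduce the augmented matrix:
R1 ← R1 / (-3).
R2 ← R2 + 12·R1.
R3 ← R3 + 5·R1.
R2 ← R2 / (-22).
R1 ← R1 + 10/3·R2.
R3 ← R3 + 53/3·R2.
R3 ← R3 / (-801/22).
R1 ← R1 + 49/11·R3.
R2 ← R2 + 47/22·R3.
Reading off the reduced rows gives a = 4/5, b = 8/3, c = -3.

a = 4/5, b = 8/3, c = -3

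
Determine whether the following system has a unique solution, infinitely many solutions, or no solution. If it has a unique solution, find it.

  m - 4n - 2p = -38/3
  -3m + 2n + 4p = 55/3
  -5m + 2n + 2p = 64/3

Row-reduce the augmented matrix:
R2 ← R2 + 3·R1.
R3 ← R3 + 5·R1.
R2 ← R2 / (-10).
R1 ← R1 + 4·R2.
R3 ← R3 + 18·R2.
R3 ← R3 / (-22/5).
R1 ← R1 + 6/5·R3.
R2 ← R2 − 1/5·R3.
Reading off the reduced rows gives m = -3, n = 5/3, p = 3/2.

m = -3, n = 5/3, p = 3/2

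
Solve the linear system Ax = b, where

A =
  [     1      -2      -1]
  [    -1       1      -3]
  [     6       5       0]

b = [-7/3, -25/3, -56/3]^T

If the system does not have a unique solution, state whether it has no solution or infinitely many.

Row-reduce the augmented matrix:
R2 ← R2 + 1·R1.
R3 ← R3 − 6·R1.
R2 ← R2 / (-1).
R1 ← R1 + 2·R2.
R3 ← R3 − 17·R2.
R3 ← R3 / (-62).
R1 ← R1 − 7·R3.
R2 ← R2 − 4·R3.
Reading off the reduced rows gives x_1 = -2, x_2 = -4/3, x_3 = 3.

x_1 = -2, x_2 = -4/3, x_3 = 3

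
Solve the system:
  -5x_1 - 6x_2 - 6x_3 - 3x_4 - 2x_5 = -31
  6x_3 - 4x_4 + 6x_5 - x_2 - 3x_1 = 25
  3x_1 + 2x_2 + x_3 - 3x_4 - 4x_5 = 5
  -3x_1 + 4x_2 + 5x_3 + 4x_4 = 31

infinitely many solutions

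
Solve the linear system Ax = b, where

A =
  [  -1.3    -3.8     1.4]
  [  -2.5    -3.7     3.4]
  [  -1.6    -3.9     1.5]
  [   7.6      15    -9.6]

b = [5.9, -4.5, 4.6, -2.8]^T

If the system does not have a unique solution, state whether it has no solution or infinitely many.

x_1 = 5, x_2 = -4, x_3 = -2

Row-reduce the augmented matrix:
R1 ← R1 / (-13/10).
R2 ← R2 + 5/2·R1.
R3 ← R3 + 8/5·R1.
R4 ← R4 − 38/5·R1.
R2 ← R2 / (469/130).
R1 ← R1 − 38/13·R2.
R3 ← R3 − 101/130·R2.
R4 ← R4 + 469/65·R2.
R3 ← R3 / (-1761/4690).
R1 ← R1 + 774/469·R3.
R2 ← R2 − 92/469·R3.
R4 reduces to 0 = 0, so the extra equation is consistent.
Reading off the reduced rows gives x_1 = 5, x_2 = -4, x_3 = -2.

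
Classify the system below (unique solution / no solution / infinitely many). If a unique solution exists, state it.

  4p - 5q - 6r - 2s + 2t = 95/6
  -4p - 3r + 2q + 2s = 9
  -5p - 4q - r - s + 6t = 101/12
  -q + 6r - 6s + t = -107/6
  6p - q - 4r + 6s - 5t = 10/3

p = 3/4, q = 3/2, r = -8/3, s = 1/2, t = 8/3

Row-reduce the augmented matrix:
R1 ← R1 / (4).
R2 ← R2 + 4·R1.
R3 ← R3 + 5·R1.
R5 ← R5 − 6·R1.
R2 ← R2 / (-3).
R1 ← R1 + 5/4·R2.
R3 ← R3 + 41/4·R2.
R4 ← R4 + 1·R2.
R5 ← R5 − 13/2·R2.
R3 ← R3 / (89/4).
R1 ← R1 − 9/4·R3.
R2 ← R2 − 3·R3.
R4 ← R4 − 9·R3.
R5 ← R5 + 29/2·R3.
R4 ← R4 / (-408/89).
R1 ← R1 + 13/89·R4.
R2 ← R2 − 42/89·R4.
R3 ← R3 + 14/89·R4.
R5 ← R5 − 598/89·R4.
R5 ← R5 / (-1885/612).
R1 ← R1 + 601/1224·R5.
R2 ← R2 + 63/68·R5.
R3 ← R3 − 53/612·R5.
R4 ← R4 − 91/1224·R5.
Reading off the reduced rows gives p = 3/4, q = 3/2, r = -8/3, s = 1/2, t = 8/3.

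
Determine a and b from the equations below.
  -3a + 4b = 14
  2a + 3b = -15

Row-reduce the augmented matrix:
R1 ← R1 / (-3).
R2 ← R2 − 2·R1.
R2 ← R2 / (17/3).
R1 ← R1 + 4/3·R2.
Reading off the reduced rows gives a = -6, b = -1.

a = -6, b = -1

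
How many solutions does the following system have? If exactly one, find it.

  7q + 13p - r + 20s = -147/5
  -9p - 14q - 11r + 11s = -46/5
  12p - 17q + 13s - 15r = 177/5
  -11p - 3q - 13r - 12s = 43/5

p = 2, q = -11/5, r = 0, s = -2

Row-reduce the augmented matrix:
R1 ← R1 / (13).
R2 ← R2 + 9·R1.
R3 ← R3 − 12·R1.
R4 ← R4 + 11·R1.
R2 ← R2 / (-119/13).
R1 ← R1 − 7/13·R2.
R3 ← R3 + 305/13·R2.
R4 ← R4 − 38/13·R2.
R3 ← R3 / (1891/119).
R1 ← R1 + 13/17·R3.
R2 ← R2 − 152/119·R3.
R4 ← R4 + 2092/119·R3.
R4 ← R4 / (-120334/1891).
R1 ← R1 + 619/1891·R4.
R2 ← R2 − 5377/1891·R4.
R3 ← R3 + 8228/1891·R4.
Reading off the reduced rows gives p = 2, q = -11/5, r = 0, s = -2.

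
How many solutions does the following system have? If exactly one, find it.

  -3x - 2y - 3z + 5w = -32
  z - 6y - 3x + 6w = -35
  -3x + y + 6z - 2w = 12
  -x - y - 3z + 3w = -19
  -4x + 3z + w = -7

x = 5, y = 5, z = 4, w = 1

Row-reduce the augmented matrix:
R1 ← R1 / (-3).
R2 ← R2 + 3·R1.
R3 ← R3 + 3·R1.
R4 ← R4 + 1·R1.
R5 ← R5 + 4·R1.
R2 ← R2 / (-4).
R1 ← R1 − 2/3·R2.
R3 ← R3 − 3·R2.
R4 ← R4 + 1/3·R2.
R5 ← R5 − 8/3·R2.
R3 ← R3 / (12).
R1 ← R1 − 5/3·R3.
R2 ← R2 + 1·R3.
R4 ← R4 + 7/3·R3.
R5 ← R5 − 29/3·R3.
R4 ← R4 / (5/144).
R1 ← R1 + 91/144·R4.
R2 ← R2 + 37/48·R4.
R3 ← R3 + 25/48·R4.
R5 ← R5 − 5/144·R4.
R5 reduces to 0 = 0, so the extra equation is consistent.
Reading off the reduced rows gives x = 5, y = 5, z = 4, w = 1.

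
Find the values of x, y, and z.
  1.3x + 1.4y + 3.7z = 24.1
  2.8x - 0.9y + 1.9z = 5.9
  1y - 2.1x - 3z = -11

x = 0, y = 4, z = 5

Row-reduce the augmented matrix:
R1 ← R1 / (13/10).
R2 ← R2 − 14/5·R1.
R3 ← R3 + 21/10·R1.
R2 ← R2 / (-509/130).
R1 ← R1 − 14/13·R2.
R3 ← R3 − 212/65·R2.
R3 ← R3 / (-10581/5090).
R1 ← R1 − 599/509·R3.
R2 ← R2 − 789/509·R3.
Reading off the reduced rows gives x = 0, y = 4, z = 5.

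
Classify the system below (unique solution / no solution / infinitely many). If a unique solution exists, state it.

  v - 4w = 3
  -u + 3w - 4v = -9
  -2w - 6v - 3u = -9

u = -3, v = 3, w = 0

Row-reduce the augmented matrix:
Swap R1 and R2.
R1 ← R1 / (-1).
R3 ← R3 + 3·R1.
R1 ← R1 − 4·R2.
R3 ← R3 − 6·R2.
R3 ← R3 / (13).
R1 ← R1 − 13·R3.
R2 ← R2 + 4·R3.
Reading off the reduced rows gives u = -3, v = 3, w = 0.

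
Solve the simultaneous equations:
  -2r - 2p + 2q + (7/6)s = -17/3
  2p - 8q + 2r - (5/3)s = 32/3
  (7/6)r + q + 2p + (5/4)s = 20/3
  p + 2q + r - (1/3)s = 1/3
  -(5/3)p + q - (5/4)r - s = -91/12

p = 2, q = -1, r = 1, s = 2

Row-reduce the augmented matrix:
R1 ← R1 / (-2).
R2 ← R2 − 2·R1.
R3 ← R3 − 2·R1.
R4 ← R4 − 1·R1.
R5 ← R5 + 5/3·R1.
R2 ← R2 / (-6).
R1 ← R1 + 1·R2.
R3 ← R3 − 3·R2.
R4 ← R4 − 3·R2.
R5 ← R5 + 2/3·R2.
R3 ← R3 / (-5/6).
R1 ← R1 − 1·R3.
R5 ← R5 − 5/12·R3.
Swap R4 and R5.
R4 ← R4 / (-5/6).
R1 ← R1 − 21/10·R4.
R2 ← R2 − 1/12·R4.
R3 ← R3 + 13/5·R4.
R5 reduces to 0 = 0, so the extra equation is consistent.
Reading off the reduced rows gives p = 2, q = -1, r = 1, s = 2.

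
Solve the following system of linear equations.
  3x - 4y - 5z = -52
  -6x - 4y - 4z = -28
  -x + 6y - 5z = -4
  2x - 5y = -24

x = -2, y = 4, z = 6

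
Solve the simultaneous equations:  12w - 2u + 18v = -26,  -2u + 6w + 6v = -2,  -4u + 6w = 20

Row-reduce:
R1 ← R1 / (-2).
R2 ← R2 + 2·R1.
R3 ← R3 + 4·R1.
R2 ← R2 / (-12).
R1 ← R1 + 9·R2.
R3 ← R3 + 36·R2.
Rank is 2 with 3 unknowns, leaving w free.

infinitely many solutions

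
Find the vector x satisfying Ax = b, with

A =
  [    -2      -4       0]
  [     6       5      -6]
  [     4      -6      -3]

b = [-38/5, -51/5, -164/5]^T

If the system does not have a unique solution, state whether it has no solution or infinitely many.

x_1 = -11/5, x_2 = 3, x_3 = 2

Row-reduce the augmented matrix:
R1 ← R1 / (-2).
R2 ← R2 − 6·R1.
R3 ← R3 − 4·R1.
R2 ← R2 / (-7).
R1 ← R1 − 2·R2.
R3 ← R3 + 14·R2.
R3 ← R3 / (9).
R1 ← R1 + 12/7·R3.
R2 ← R2 − 6/7·R3.
Reading off the reduced rows gives x_1 = -11/5, x_2 = 3, x_3 = 2.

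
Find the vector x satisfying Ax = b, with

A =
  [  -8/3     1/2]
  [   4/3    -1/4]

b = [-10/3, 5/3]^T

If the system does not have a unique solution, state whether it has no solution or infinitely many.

infinitely many solutions

Row-reduce:
R1 ← R1 / (-8/3).
R2 ← R2 − 4/3·R1.
Rank is 1 with 2 unknowns, leaving x_2 free.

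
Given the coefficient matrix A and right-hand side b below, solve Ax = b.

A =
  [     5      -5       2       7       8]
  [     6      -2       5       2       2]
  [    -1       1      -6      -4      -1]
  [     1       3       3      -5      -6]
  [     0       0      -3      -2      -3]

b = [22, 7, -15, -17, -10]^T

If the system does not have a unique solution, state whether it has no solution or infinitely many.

no solution

Row-reduce:
R1 ← R1 / (5).
R2 ← R2 − 6·R1.
R3 ← R3 + 1·R1.
R4 ← R4 − 1·R1.
R2 ← R2 / (4).
R1 ← R1 + 1·R2.
R4 ← R4 − 4·R2.
R3 ← R3 / (-28/5).
R1 ← R1 − 21/20·R3.
R2 ← R2 − 13/20·R3.
R5 ← R5 + 3·R3.
Swap R4 and R5.
R4 ← R4 / (-17/28).
R1 ← R1 + 11/16·R4.
R2 ← R2 + 213/112·R4.
R3 ← R3 − 13/28·R4.
Row 5 reduces to 0 = -2, a contradiction. The system is inconsistent.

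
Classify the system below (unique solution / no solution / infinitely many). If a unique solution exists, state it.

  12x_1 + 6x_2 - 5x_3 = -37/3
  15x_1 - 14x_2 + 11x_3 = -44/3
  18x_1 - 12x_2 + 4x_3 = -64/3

Row-reduce the augmented matrix:
R1 ← R1 / (12).
R2 ← R2 − 15·R1.
R3 ← R3 − 18·R1.
R2 ← R2 / (-43/2).
R1 ← R1 − 1/2·R2.
R3 ← R3 + 21·R2.
R3 ← R3 / (-230/43).
R1 ← R1 + 2/129·R3.
R2 ← R2 + 69/86·R3.
Reading off the reduced rows gives x_1 = -1, x_2 = 1/2, x_3 = 2/3.

x_1 = -1, x_2 = 1/2, x_3 = 2/3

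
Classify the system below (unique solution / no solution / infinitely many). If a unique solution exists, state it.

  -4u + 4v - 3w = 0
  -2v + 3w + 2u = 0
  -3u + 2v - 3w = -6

u = 6, v = 6, w = 0

Row-reduce the augmented matrix:
R1 ← R1 / (-4).
R2 ← R2 − 2·R1.
R3 ← R3 + 3·R1.
Swap R2 and R3.
R2 ← R2 / (-1).
R1 ← R1 + 1·R2.
R3 ← R3 / (3/2).
R1 ← R1 − 3/2·R3.
R2 ← R2 − 3/4·R3.
Reading off the reduced rows gives u = 6, v = 6, w = 0.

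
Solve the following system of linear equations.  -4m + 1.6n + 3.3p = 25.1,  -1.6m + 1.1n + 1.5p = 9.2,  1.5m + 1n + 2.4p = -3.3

m = -5, n = -3, p = 3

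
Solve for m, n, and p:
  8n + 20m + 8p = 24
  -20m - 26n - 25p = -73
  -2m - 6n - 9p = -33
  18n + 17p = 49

Row-reduce the augmented matrix:
R1 ← R1 / (20).
R2 ← R2 + 20·R1.
R3 ← R3 + 2·R1.
R2 ← R2 / (-18).
R1 ← R1 − 2/5·R2.
R3 ← R3 + 26/5·R2.
R4 ← R4 − 18·R2.
R3 ← R3 / (-148/45).
R1 ← R1 − 1/45·R3.
R2 ← R2 − 17/18·R3.
R4 reduces to 0 = 0, so the extra equation is consistent.
Reading off the reduced rows gives m = 0, n = -2, p = 5.

m = 0, n = -2, p = 5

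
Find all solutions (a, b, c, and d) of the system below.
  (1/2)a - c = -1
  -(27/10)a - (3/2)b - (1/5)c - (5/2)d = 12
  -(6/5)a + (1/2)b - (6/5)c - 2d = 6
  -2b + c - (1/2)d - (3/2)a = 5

no solution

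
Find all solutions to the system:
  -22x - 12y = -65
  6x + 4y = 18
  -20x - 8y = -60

Row-reduce:
R1 ← R1 / (-22).
R2 ← R2 − 6·R1.
R3 ← R3 + 20·R1.
R2 ← R2 / (8/11).
R1 ← R1 − 6/11·R2.
R3 ← R3 − 32/11·R2.
Row 3 reduces to 0 = -2, a contradiction. The system is inconsistent.

no solution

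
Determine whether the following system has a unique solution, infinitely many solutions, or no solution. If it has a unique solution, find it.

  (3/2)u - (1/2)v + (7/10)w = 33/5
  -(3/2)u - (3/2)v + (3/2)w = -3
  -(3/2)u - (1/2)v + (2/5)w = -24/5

Row-reduce:
R1 ← R1 / (3/2).
R2 ← R2 + 3/2·R1.
R3 ← R3 + 3/2·R1.
R2 ← R2 / (-2).
R1 ← R1 + 1/3·R2.
R3 ← R3 + 1·R2.
Rank is 2 with 3 unknowns, leaving w free.

infinitely many solutions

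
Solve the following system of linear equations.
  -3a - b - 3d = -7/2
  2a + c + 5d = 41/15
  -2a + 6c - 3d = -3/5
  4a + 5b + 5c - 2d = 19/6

a = 2, b = -3/2, c = 2/5, d = -1/3

Row-reduce the augmented matrix:
R1 ← R1 / (-3).
R2 ← R2 − 2·R1.
R3 ← R3 + 2·R1.
R4 ← R4 − 4·R1.
R2 ← R2 / (-2/3).
R1 ← R1 − 1/3·R2.
R3 ← R3 − 2/3·R2.
R4 ← R4 − 11/3·R2.
R3 ← R3 / (7).
R1 ← R1 − 1/2·R3.
R2 ← R2 + 3/2·R3.
R4 ← R4 − 21/2·R3.
R4 ← R4 / (15/2).
R1 ← R1 − 33/14·R4.
R2 ← R2 + 57/14·R4.
R3 ← R3 − 2/7·R4.
Reading off the reduced rows gives a = 2, b = -3/2, c = 2/5, d = -1/3.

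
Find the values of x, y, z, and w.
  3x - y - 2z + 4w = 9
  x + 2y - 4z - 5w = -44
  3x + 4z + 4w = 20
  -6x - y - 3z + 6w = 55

Row-reduce the augmented matrix:
R1 ← R1 / (3).
R2 ← R2 − 1·R1.
R3 ← R3 − 3·R1.
R4 ← R4 + 6·R1.
R2 ← R2 / (7/3).
R1 ← R1 + 1/3·R2.
R3 ← R3 − 1·R2.
R4 ← R4 + 3·R2.
R3 ← R3 / (52/7).
R1 ← R1 + 8/7·R3.
R2 ← R2 + 10/7·R3.
R4 ← R4 + 79/7·R3.
R4 ← R4 / (519/52).
R1 ← R1 − 11/13·R4.
R2 ← R2 + 57/26·R4.
R3 ← R3 − 19/52·R4.
Reading off the reduced rows gives x = -4, y = -1, z = 2, w = 6.

x = -4, y = -1, z = 2, w = 6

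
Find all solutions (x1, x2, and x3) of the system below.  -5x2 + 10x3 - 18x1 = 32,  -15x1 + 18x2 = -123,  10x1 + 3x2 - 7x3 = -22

x1 = 1, x2 = -6, x3 = 2

Row-reduce the augmented matrix:
R1 ← R1 / (-18).
R2 ← R2 + 15·R1.
R3 ← R3 − 10·R1.
R2 ← R2 / (133/6).
R1 ← R1 − 5/18·R2.
R3 ← R3 − 2/9·R2.
R3 ← R3 / (-181/133).
R1 ← R1 + 60/133·R3.
R2 ← R2 + 50/133·R3.
Reading off the reduced rows gives x1 = 1, x2 = -6, x3 = 2.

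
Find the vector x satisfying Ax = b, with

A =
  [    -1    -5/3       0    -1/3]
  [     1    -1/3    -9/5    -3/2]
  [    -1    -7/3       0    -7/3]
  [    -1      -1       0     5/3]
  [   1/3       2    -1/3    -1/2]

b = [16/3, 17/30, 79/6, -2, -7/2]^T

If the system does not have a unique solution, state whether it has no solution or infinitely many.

no solution

Row-reduce:
R1 ← R1 / (-1).
R2 ← R2 − 1·R1.
R3 ← R3 + 1·R1.
R4 ← R4 + 1·R1.
R5 ← R5 − 1/3·R1.
R2 ← R2 / (-2).
R1 ← R1 − 5/3·R2.
R3 ← R3 + 2/3·R2.
R4 ← R4 − 2/3·R2.
R5 ← R5 − 13/9·R2.
R3 ← R3 / (3/5).
R1 ← R1 + 3/2·R3.
R2 ← R2 − 9/10·R3.
R4 ← R4 + 3/5·R3.
R5 ← R5 + 49/30·R3.
Swap R4 and R5.
R4 ← R4 / (-463/81).
R1 ← R1 + 14/3·R4.
R2 ← R2 − 3·R4.
R3 ← R3 + 125/54·R4.
Row 5 reduces to 0 = 1/2, a contradiction. The system is inconsistent.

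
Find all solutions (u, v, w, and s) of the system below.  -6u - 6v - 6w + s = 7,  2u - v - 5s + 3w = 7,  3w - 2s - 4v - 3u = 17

Row-reduce:
R1 ← R1 / (-6).
R2 ← R2 − 2·R1.
R3 ← R3 + 3·R1.
R2 ← R2 / (-3).
R1 ← R1 − 1·R2.
R3 ← R3 + 1·R2.
R3 ← R3 / (17/3).
R1 ← R1 − 4/3·R3.
R2 ← R2 + 1/3·R3.
Rank is 3 with 4 unknowns, leaving s free.

infinitely many solutions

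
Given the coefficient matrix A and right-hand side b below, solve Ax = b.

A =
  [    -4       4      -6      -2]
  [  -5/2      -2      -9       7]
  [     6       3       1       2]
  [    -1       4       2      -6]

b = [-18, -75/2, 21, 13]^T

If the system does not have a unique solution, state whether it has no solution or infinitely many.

infinitely many solutions

Row-reduce:
R1 ← R1 / (-4).
R2 ← R2 + 5/2·R1.
R3 ← R3 − 6·R1.
R4 ← R4 + 1·R1.
R2 ← R2 / (-9/2).
R1 ← R1 + 1·R2.
R3 ← R3 − 9·R2.
R4 ← R4 − 3·R2.
R3 ← R3 / (-37/2).
R1 ← R1 − 8/3·R3.
R2 ← R2 − 7/6·R3.
Rank is 3 with 4 unknowns, leaving x_4 free.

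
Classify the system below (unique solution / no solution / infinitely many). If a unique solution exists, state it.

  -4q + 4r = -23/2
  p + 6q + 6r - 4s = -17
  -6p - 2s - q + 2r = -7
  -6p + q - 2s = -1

no solution

Row-reduce:
Swap R1 and R2.
R3 ← R3 + 6·R1.
R4 ← R4 + 6·R1.
R2 ← R2 / (-4).
R1 ← R1 − 6·R2.
R3 ← R3 − 35·R2.
R4 ← R4 − 37·R2.
R3 ← R3 / (73).
R1 ← R1 − 12·R3.
R2 ← R2 + 1·R3.
R4 ← R4 − 73·R3.
Row 4 reduces to 0 = 1/4, a contradiction. The system is inconsistent.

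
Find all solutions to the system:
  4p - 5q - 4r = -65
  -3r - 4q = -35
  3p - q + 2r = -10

Row-reduce the augmented matrix:
R1 ← R1 / (4).
R3 ← R3 − 3·R1.
R2 ← R2 / (-4).
R1 ← R1 + 5/4·R2.
R3 ← R3 − 11/4·R2.
R3 ← R3 / (47/16).
R1 ← R1 + 1/16·R3.
R2 ← R2 − 3/4·R3.
Reading off the reduced rows gives p = -5, q = 5, r = 5.

p = -5, q = 5, r = 5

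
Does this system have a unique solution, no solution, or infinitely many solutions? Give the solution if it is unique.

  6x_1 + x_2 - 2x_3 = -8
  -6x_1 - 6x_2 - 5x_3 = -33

Row-reduce:
R1 ← R1 / (6).
R2 ← R2 + 6·R1.
R2 ← R2 / (-5).
R1 ← R1 − 1/6·R2.
Rank is 2 with 3 unknowns, leaving x_3 free.

infinitely many solutions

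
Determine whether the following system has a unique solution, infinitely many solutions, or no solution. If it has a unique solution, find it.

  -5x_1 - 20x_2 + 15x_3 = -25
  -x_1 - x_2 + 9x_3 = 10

infinitely many solutions

Row-reduce:
R1 ← R1 / (-5).
R2 ← R2 + 1·R1.
R2 ← R2 / (3).
R1 ← R1 − 4·R2.
Rank is 2 with 3 unknowns, leaving x_3 free.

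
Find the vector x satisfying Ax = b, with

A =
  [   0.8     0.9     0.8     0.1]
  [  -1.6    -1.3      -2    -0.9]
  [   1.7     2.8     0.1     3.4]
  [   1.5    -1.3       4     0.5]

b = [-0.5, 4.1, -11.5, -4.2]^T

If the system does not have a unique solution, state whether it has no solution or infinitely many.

Row-reduce the augmented matrix:
R1 ← R1 / (4/5).
R2 ← R2 + 8/5·R1.
R3 ← R3 − 17/10·R1.
R4 ← R4 − 3/2·R1.
R2 ← R2 / (1/2).
R1 ← R1 − 9/8·R2.
R3 ← R3 − 71/80·R2.
R4 ← R4 + 239/80·R2.
R3 ← R3 / (-89/100).
R1 ← R1 − 19/10·R3.
R2 ← R2 + 4/5·R3.
R4 ← R4 − 11/100·R3.
R4 ← R4 / (-2957/890).
R1 ← R1 − 993/89·R4.
R2 ← R2 + 479/89·R4.
R3 ← R3 + 443/89·R4.
Reading off the reduced rows gives x_1 = 3, x_2 = -1, x_3 = -2, x_4 = -4.

x_1 = 3, x_2 = -1, x_3 = -2, x_4 = -4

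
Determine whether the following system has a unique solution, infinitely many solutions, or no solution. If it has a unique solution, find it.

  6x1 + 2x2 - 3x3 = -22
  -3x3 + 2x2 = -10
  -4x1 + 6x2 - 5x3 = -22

Row-reduce the augmented matrix:
R1 ← R1 / (6).
R3 ← R3 + 4·R1.
R2 ← R2 / (2).
R1 ← R1 − 1/3·R2.
R3 ← R3 − 22/3·R2.
R3 ← R3 / (4).
R2 ← R2 + 3/2·R3.
Reading off the reduced rows gives x1 = -2, x2 = -5, x3 = 0.

x1 = -2, x2 = -5, x3 = 0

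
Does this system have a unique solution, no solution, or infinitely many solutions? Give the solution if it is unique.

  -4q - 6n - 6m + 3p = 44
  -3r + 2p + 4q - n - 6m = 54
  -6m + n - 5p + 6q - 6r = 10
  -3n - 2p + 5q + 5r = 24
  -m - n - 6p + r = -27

Row-reduce the augmented matrix:
R1 ← R1 / (-6).
R2 ← R2 + 6·R1.
R3 ← R3 + 6·R1.
R5 ← R5 + 1·R1.
R2 ← R2 / (5).
R1 ← R1 − 1·R2.
R3 ← R3 − 7·R2.
R4 ← R4 + 3·R2.
R3 ← R3 / (-33/5).
R1 ← R1 + 3/10·R3.
R2 ← R2 + 1/5·R3.
R4 ← R4 + 13/5·R3.
R5 ← R5 + 13/2·R3.
R4 ← R4 / (113/11).
R1 ← R1 + 29/33·R4.
R2 ← R2 − 18/11·R4.
R3 ← R3 − 2/11·R4.
R5 ← R5 − 61/33·R4.
R5 ← R5 / (1403/678).
R1 ← R1 − 689/678·R5.
R2 ← R2 + 132/113·R5.
R3 ← R3 − 23/113·R5.
R4 ← R4 − 43/113·R5.
Reading off the reduced rows gives m = -5, n = -2, p = 6, q = 4, r = 2.

m = -5, n = -2, p = 6, q = 4, r = 2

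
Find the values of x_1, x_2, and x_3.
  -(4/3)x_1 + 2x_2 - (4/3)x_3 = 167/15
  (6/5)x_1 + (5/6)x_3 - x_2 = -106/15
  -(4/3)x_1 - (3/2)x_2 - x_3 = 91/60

Row-reduce the augmented matrix:
R1 ← R1 / (-4/3).
R2 ← R2 − 6/5·R1.
R3 ← R3 + 4/3·R1.
R2 ← R2 / (4/5).
R1 ← R1 + 3/2·R2.
R3 ← R3 + 7/2·R2.
R3 ← R3 / (-61/48).
R1 ← R1 − 5/16·R3.
R2 ← R2 + 11/24·R3.
Reading off the reduced rows gives x_1 = -2, x_2 = 5/2, x_3 = -13/5.

x_1 = -2, x_2 = 5/2, x_3 = -13/5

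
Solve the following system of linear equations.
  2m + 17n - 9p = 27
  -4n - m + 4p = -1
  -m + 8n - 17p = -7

m = -3, n = 3, p = 2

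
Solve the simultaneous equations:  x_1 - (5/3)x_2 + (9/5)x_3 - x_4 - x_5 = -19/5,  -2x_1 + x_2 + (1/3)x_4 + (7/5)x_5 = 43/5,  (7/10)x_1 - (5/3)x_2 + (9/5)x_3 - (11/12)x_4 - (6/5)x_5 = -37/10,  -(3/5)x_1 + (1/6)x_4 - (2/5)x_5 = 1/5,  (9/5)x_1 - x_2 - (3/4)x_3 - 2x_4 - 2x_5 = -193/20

Row-reduce:
R2 ← R2 + 2·R1.
R3 ← R3 − 7/10·R1.
R4 ← R4 + 3/5·R1.
R5 ← R5 − 9/5·R1.
R2 ← R2 / (-7/3).
R1 ← R1 + 5/3·R2.
R3 ← R3 + 1/2·R2.
R4 ← R4 + 1·R2.
R5 ← R5 − 2·R2.
R3 ← R3 / (-81/350).
R1 ← R1 + 27/35·R3.
R2 ← R2 + 54/35·R3.
R4 ← R4 + 81/175·R3.
R5 ← R5 + 633/700·R3.
Swap R4 and R5.
R4 ← R4 / (-1411/648).
R1 ← R1 + 5/18·R4.
R2 ← R2 + 2/9·R4.
R3 ← R3 + 295/486·R4.
Rank is 4 with 5 unknowns, leaving x_5 free.

infinitely many solutions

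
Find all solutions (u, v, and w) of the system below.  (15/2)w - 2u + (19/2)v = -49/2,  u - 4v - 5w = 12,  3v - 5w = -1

infinitely many solutions

Row-reduce:
R1 ← R1 / (-2).
R2 ← R2 − 1·R1.
R2 ← R2 / (3/4).
R1 ← R1 + 19/4·R2.
R3 ← R3 − 3·R2.
Rank is 2 with 3 unknowns, leaving w free.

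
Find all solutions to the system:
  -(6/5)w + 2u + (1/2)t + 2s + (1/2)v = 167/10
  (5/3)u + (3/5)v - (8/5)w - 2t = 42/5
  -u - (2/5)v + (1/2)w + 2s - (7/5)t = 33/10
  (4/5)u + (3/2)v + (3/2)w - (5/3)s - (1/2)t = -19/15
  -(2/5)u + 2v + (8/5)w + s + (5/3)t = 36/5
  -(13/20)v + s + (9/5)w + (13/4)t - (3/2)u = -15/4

Row-reduce:
R1 ← R1 / (2).
R2 ← R2 − 5/3·R1.
R3 ← R3 + 1·R1.
R4 ← R4 − 4/5·R1.
R5 ← R5 + 2/5·R1.
R6 ← R6 + 3/2·R1.
R2 ← R2 / (11/60).
R1 ← R1 − 1/4·R2.
R3 ← R3 + 3/20·R2.
R4 ← R4 − 13/10·R2.
R5 ← R5 − 21/10·R2.
R6 ← R6 + 11/40·R2.
R3 ← R3 / (-13/22).
R1 ← R1 − 12/55·R3.
R2 ← R2 + 36/11·R3.
R4 ← R4 − 3429/550·R3.
R5 ← R5 − 2264/275·R3.
R4 ← R4 / (25951/975).
R1 ← R1 − 252/65·R4.
R2 ← R2 + 236/13·R4.
R3 ← R3 + 36/13·R4.
R5 ← R5 − 14069/325·R4.
R5 ← R5 / (4986379/389265).
R1 ← R1 − 124635/25951·R5.
R2 ← R2 + 185693/25951·R5.
R3 ← R3 − 92632/25951·R5.
R4 ← R4 + 80724/129755·R5.
Row 6 reduces to 0 = 1/2, a contradiction. The system is inconsistent.

no solution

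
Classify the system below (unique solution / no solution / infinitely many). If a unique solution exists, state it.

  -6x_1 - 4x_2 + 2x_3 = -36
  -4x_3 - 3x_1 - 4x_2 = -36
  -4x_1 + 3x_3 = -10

Row-reduce the augmented matrix:
R1 ← R1 / (-6).
R2 ← R2 + 3·R1.
R3 ← R3 + 4·R1.
R2 ← R2 / (-2).
R1 ← R1 − 2/3·R2.
R3 ← R3 − 8/3·R2.
R3 ← R3 / (-5).
R1 ← R1 + 2·R3.
R2 ← R2 − 5/2·R3.
Reading off the reduced rows gives x_1 = 4, x_2 = 4, x_3 = 2.

x_1 = 4, x_2 = 4, x_3 = 2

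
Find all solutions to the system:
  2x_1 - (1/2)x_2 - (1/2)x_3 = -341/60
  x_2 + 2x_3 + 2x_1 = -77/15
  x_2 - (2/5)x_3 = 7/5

x_1 = -8/3, x_2 = 6/5, x_3 = -1/2

Row-reduce the augmented matrix:
R1 ← R1 / (2).
R2 ← R2 − 2·R1.
R2 ← R2 / (3/2).
R1 ← R1 + 1/4·R2.
R3 ← R3 − 1·R2.
R3 ← R3 / (-31/15).
R1 ← R1 − 1/6·R3.
R2 ← R2 − 5/3·R3.
Reading off the reduced rows gives x_1 = -8/3, x_2 = 6/5, x_3 = -1/2.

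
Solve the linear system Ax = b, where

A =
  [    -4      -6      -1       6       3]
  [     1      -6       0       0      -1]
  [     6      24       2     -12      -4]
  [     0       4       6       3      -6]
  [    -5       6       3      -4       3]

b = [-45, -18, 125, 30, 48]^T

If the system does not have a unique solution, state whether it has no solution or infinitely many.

no solution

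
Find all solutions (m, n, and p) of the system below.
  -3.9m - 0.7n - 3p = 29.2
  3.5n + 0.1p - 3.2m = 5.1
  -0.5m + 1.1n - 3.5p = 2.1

m = -6, n = -4, p = -1

Row-reduce the augmented matrix:
R1 ← R1 / (-39/10).
R2 ← R2 + 16/5·R1.
R3 ← R3 + 1/2·R1.
R2 ← R2 / (1589/390).
R1 ← R1 − 7/39·R2.
R3 ← R3 − 232/195·R2.
R3 ← R3 / (-61389/15890).
R1 ← R1 − 149/227·R3.
R2 ← R2 − 999/1589·R3.
Reading off the reduced rows gives m = -6, n = -4, p = -1.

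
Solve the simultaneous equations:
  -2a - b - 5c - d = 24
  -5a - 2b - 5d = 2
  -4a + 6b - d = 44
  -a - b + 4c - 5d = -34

a = -6, b = 4, c = -4, d = 4

Row-reduce the augmented matrix:
R1 ← R1 / (-2).
R2 ← R2 + 5·R1.
R3 ← R3 + 4·R1.
R4 ← R4 + 1·R1.
R2 ← R2 / (1/2).
R1 ← R1 − 1/2·R2.
R3 ← R3 − 8·R2.
R4 ← R4 + 1/2·R2.
R3 ← R3 / (-190).
R1 ← R1 + 10·R3.
R2 ← R2 − 25·R3.
R4 ← R4 − 19·R3.
R4 ← R4 / (-29/10).
R1 ← R1 − 16/19·R4.
R2 ← R2 − 15/38·R4.
R3 ← R3 + 41/190·R4.
Reading off the reduced rows gives a = -6, b = 4, c = -4, d = 4.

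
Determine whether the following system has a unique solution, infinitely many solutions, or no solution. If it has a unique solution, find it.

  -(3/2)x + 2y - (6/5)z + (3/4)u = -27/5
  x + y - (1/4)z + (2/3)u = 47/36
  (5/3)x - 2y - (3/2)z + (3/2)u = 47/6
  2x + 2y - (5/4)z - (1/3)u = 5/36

x = 2, y = -3/2, z = 1/3, u = 4/3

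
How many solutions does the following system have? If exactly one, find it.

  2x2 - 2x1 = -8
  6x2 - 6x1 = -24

infinitely many solutions

Row-reduce:
R1 ← R1 / (-2).
R2 ← R2 + 6·R1.
Rank is 1 with 2 unknowns, leaving x2 free.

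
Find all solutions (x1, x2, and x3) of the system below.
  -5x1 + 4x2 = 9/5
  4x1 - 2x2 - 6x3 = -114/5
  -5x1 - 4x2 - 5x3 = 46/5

x1 = -13/5, x2 = -14/5, x3 = 3

Row-reduce the augmented matrix:
R1 ← R1 / (-5).
R2 ← R2 − 4·R1.
R3 ← R3 + 5·R1.
R2 ← R2 / (6/5).
R1 ← R1 + 4/5·R2.
R3 ← R3 + 8·R2.
R3 ← R3 / (-45).
R1 ← R1 + 4·R3.
R2 ← R2 + 5·R3.
Reading off the reduced rows gives x1 = -13/5, x2 = -14/5, x3 = 3.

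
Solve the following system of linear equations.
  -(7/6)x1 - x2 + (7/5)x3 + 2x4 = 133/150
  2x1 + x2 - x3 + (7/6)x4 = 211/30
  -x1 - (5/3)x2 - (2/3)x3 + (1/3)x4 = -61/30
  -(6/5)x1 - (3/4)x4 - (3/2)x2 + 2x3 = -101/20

x1 = 2, x2 = 1/2, x3 = -1/5, x4 = 2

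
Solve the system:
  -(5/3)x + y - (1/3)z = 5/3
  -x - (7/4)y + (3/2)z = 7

Row-reduce:
R1 ← R1 / (-5/3).
R2 ← R2 + 1·R1.
R2 ← R2 / (-47/20).
R1 ← R1 + 3/5·R2.
Rank is 2 with 3 unknowns, leaving z free.

infinitely many solutions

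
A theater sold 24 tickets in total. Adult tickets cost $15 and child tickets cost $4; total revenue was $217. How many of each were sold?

adult tickets: 11, child tickets: 13

Let a = adult tickets, c = child tickets.
  a + c = 24
  15a + 4c = 217
Row-reduce the augmented matrix:
R2 ← R2 − 15·R1.
R2 ← R2 / (-11).
R1 ← R1 − 1·R2.
Reading off the reduced rows gives a = 11, c = 13.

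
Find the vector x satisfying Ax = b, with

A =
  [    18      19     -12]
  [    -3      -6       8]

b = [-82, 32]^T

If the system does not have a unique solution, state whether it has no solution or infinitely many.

infinitely many solutions

Row-reduce:
R1 ← R1 / (18).
R2 ← R2 + 3·R1.
R2 ← R2 / (-17/6).
R1 ← R1 − 19/18·R2.
Rank is 2 with 3 unknowns, leaving x_3 free.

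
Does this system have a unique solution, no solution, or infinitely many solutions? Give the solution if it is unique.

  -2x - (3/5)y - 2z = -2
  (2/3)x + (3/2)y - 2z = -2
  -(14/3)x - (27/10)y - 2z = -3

no solution

Row-reduce:
R1 ← R1 / (-2).
R2 ← R2 − 2/3·R1.
R3 ← R3 + 14/3·R1.
R2 ← R2 / (13/10).
R1 ← R1 − 3/10·R2.
R3 ← R3 + 13/10·R2.
Row 3 reduces to 0 = -1, a contradiction. The system is inconsistent.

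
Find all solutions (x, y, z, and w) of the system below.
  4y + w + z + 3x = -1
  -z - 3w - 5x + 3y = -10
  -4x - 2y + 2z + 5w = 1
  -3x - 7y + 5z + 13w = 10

Row-reduce:
R1 ← R1 / (3).
R2 ← R2 + 5·R1.
R3 ← R3 + 4·R1.
R4 ← R4 + 3·R1.
R2 ← R2 / (29/3).
R1 ← R1 − 4/3·R2.
R3 ← R3 − 10/3·R2.
R4 ← R4 + 3·R2.
R3 ← R3 / (90/29).
R1 ← R1 − 7/29·R3.
R2 ← R2 − 2/29·R3.
R4 ← R4 − 180/29·R3.
Row 4 reduces to 0 = -2, a contradiction. The system is inconsistent.

no solution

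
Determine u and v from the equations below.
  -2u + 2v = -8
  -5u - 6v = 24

Row-reduce the augmented matrix:
R1 ← R1 / (-2).
R2 ← R2 + 5·R1.
R2 ← R2 / (-11).
R1 ← R1 + 1·R2.
Reading off the reduced rows gives u = 0, v = -4.

u = 0, v = -4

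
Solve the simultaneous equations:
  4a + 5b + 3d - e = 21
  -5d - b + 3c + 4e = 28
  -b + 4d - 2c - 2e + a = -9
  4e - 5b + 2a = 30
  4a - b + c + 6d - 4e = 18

Row-reduce the augmented matrix:
R1 ← R1 / (4).
R3 ← R3 − 1·R1.
R4 ← R4 − 2·R1.
R5 ← R5 − 4·R1.
R2 ← R2 / (-1).
R1 ← R1 − 5/4·R2.
R3 ← R3 + 9/4·R2.
R4 ← R4 + 15/2·R2.
R5 ← R5 + 6·R2.
R3 ← R3 / (-35/4).
R1 ← R1 − 15/4·R3.
R2 ← R2 + 3·R3.
R4 ← R4 + 45/2·R3.
R5 ← R5 + 17·R3.
R4 ← R4 / (-9/7).
R1 ← R1 − 5/7·R4.
R2 ← R2 − 1/35·R4.
R3 ← R3 + 58/35·R4.
R5 ← R5 − 169/35·R4.
R5 ← R5 / (29/15).
R1 ← R1 − 4/3·R5.
R2 ← R2 + 4/15·R5.
R3 ← R3 + 23/15·R5.
R4 ← R4 + 5/3·R5.
Reading off the reduced rows gives a = 5, b = 0, c = 6, d = 2, e = 5.

a = 5, b = 0, c = 6, d = 2, e = 5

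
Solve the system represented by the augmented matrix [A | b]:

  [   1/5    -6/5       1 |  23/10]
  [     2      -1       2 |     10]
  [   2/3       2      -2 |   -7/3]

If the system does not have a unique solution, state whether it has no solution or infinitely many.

x_1 = 5/2, x_2 = 1, x_3 = 3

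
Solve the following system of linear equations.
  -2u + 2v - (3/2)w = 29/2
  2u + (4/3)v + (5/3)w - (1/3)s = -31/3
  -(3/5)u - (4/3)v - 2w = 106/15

Row-reduce:
R1 ← R1 / (-2).
R2 ← R2 − 2·R1.
R3 ← R3 + 3/5·R1.
R2 ← R2 / (10/3).
R1 ← R1 + 1·R2.
R3 ← R3 + 29/15·R2.
R3 ← R3 / (-109/75).
R1 ← R1 − 4/5·R3.
R2 ← R2 − 1/20·R3.
Rank is 3 with 4 unknowns, leaving s free.

infinitely many solutions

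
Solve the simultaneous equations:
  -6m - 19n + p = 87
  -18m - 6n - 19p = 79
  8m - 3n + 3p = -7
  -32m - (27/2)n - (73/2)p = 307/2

Row-reduce:
R1 ← R1 / (-6).
R2 ← R2 + 18·R1.
R3 ← R3 − 8·R1.
R4 ← R4 + 32·R1.
R2 ← R2 / (51).
R1 ← R1 − 19/6·R2.
R3 ← R3 + 85/3·R2.
R4 ← R4 − 527/6·R2.
R3 ← R3 / (-71/9).
R1 ← R1 − 367/306·R3.
R2 ← R2 + 22/51·R3.
R4 ← R4 + 71/18·R3.
Row 4 reduces to 0 = -1, a contradiction. The system is inconsistent.

no solution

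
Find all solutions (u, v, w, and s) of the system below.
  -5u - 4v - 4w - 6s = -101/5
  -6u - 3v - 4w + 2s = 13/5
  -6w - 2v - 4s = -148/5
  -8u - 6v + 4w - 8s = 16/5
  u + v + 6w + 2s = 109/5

Row-reduce the augmented matrix:
R1 ← R1 / (-5).
R2 ← R2 + 6·R1.
R4 ← R4 + 8·R1.
R5 ← R5 − 1·R1.
R2 ← R2 / (9/5).
R1 ← R1 − 4/5·R2.
R3 ← R3 + 2·R2.
R4 ← R4 − 2/5·R2.
R5 ← R5 − 1/5·R2.
R3 ← R3 / (-46/9).
R1 ← R1 − 4/9·R3.
R2 ← R2 − 4/9·R3.
R4 ← R4 − 92/9·R3.
R5 ← R5 − 46/9·R3.
R4 ← R4 / (12).
R1 ← R1 + 54/23·R4.
R2 ← R2 − 130/23·R4.
R3 ← R3 + 28/23·R4.
R5 ← R5 − 6·R4.
R5 reduces to 0 = 0, so the extra equation is consistent.
Reading off the reduced rows gives u = -2, v = 4/5, w = 3, s = 5/2.

u = -2, v = 4/5, w = 3, s = 5/2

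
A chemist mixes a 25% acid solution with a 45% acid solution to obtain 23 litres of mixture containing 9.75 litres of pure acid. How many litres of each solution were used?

litres of solution A: 3, litres of solution B: 20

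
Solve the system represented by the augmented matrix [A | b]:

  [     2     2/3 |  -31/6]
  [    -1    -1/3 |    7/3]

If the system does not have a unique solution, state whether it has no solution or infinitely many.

no solution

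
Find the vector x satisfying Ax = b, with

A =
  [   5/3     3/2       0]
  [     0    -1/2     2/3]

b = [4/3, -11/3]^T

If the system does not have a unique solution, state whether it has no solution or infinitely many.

infinitely many solutions

Row-reduce:
R1 ← R1 / (5/3).
R2 ← R2 / (-1/2).
R1 ← R1 − 9/10·R2.
Rank is 2 with 3 unknowns, leaving x_3 free.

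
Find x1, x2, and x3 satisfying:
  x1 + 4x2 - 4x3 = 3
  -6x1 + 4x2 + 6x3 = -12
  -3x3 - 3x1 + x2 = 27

Row-reduce the augmented matrix:
R2 ← R2 + 6·R1.
R3 ← R3 + 3·R1.
R2 ← R2 / (28).
R1 ← R1 − 4·R2.
R3 ← R3 − 13·R2.
R3 ← R3 / (-93/14).
R1 ← R1 + 10/7·R3.
R2 ← R2 + 9/14·R3.
Reading off the reduced rows gives x1 = -5, x2 = -3, x3 = -5.

x1 = -5, x2 = -3, x3 = -5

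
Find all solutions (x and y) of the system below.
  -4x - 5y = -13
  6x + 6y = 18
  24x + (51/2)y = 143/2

no solution

Row-reduce:
R1 ← R1 / (-4).
R2 ← R2 − 6·R1.
R3 ← R3 − 24·R1.
R2 ← R2 / (-3/2).
R1 ← R1 − 5/4·R2.
R3 ← R3 + 9/2·R2.
Row 3 reduces to 0 = -2, a contradiction. The system is inconsistent.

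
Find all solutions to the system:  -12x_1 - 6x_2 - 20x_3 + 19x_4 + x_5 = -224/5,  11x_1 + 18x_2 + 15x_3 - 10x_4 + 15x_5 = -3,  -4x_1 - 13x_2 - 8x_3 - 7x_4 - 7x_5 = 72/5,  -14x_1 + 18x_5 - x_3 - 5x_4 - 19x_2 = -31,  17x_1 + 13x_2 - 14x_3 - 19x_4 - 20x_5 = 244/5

x_1 = 0, x_2 = 0, x_3 = 1, x_4 = -6/5, x_5 = -2

Row-reduce the augmented matrix:
R1 ← R1 / (-12).
R2 ← R2 − 11·R1.
R3 ← R3 + 4·R1.
R4 ← R4 + 14·R1.
R5 ← R5 − 17·R1.
R2 ← R2 / (25/2).
R1 ← R1 − 1/2·R2.
R3 ← R3 + 11·R2.
R4 ← R4 + 12·R2.
R5 ← R5 − 9/2·R2.
R3 ← R3 / (-64/15).
R1 ← R1 − 9/5·R3.
R2 ← R2 + 4/15·R3.
R4 ← R4 − 287/15·R3.
R5 ← R5 + 617/15·R3.
R4 ← R4 / (-6473/128).
R1 ← R1 + 3041/640·R4.
R2 ← R2 − 163/160·R4.
R3 ← R3 − 1021/640·R4.
R5 ← R5 − 9071/128·R4.
R5 ← R5 / (-11065/6473).
R1 ← R1 + 120846/32365·R5.
R2 ← R2 − 68162/32365·R5.
R3 ← R3 − 12721/32365·R5.
R4 ← R4 + 7941/6473·R5.
Reading off the reduced rows gives x_1 = 0, x_2 = 0, x_3 = 1, x_4 = -6/5, x_5 = -2.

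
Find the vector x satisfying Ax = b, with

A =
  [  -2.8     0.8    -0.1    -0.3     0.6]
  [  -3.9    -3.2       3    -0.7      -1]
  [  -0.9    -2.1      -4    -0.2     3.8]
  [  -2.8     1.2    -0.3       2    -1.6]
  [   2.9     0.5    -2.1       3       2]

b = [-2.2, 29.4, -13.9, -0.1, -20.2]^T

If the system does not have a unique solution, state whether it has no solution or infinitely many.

x_1 = -1, x_2 = -4, x_3 = 3, x_4 = -1, x_5 = -3

Row-reduce the augmented matrix:
R1 ← R1 / (-14/5).
R2 ← R2 + 39/10·R1.
R3 ← R3 + 9/10·R1.
R4 ← R4 + 14/5·R1.
R5 ← R5 − 29/10·R1.
R2 ← R2 / (-151/35).
R1 ← R1 + 2/7·R2.
R3 ← R3 + 33/14·R2.
R4 ← R4 − 2/5·R2.
R5 ← R5 − 93/70·R2.
R3 ← R3 / (-68651/12080).
R1 ← R1 + 26/151·R3.
R2 ← R2 + 879/1208·R3.
R4 ← R4 − 55/604·R3.
R5 ← R5 + 14941/12080·R3.
R4 ← R4 / (141961/62410).
R1 ← R1 − 8533/68651·R4.
R2 ← R2 − 4045/68651·R4.
R3 ← R3 + 611/68651·R4.
R5 ← R5 − 1779017/686510·R4.
R5 ← R5 / (28646147/7807855).
R1 ← R1 + 166952/1561571·R5.
R2 ← R2 + 164422/1561571·R5.
R3 ← R3 + 1280784/1561571·R5.
R4 ← R4 + 143314/141961·R5.
Reading off the reduced rows gives x_1 = -1, x_2 = -4, x_3 = 3, x_4 = -1, x_5 = -3.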